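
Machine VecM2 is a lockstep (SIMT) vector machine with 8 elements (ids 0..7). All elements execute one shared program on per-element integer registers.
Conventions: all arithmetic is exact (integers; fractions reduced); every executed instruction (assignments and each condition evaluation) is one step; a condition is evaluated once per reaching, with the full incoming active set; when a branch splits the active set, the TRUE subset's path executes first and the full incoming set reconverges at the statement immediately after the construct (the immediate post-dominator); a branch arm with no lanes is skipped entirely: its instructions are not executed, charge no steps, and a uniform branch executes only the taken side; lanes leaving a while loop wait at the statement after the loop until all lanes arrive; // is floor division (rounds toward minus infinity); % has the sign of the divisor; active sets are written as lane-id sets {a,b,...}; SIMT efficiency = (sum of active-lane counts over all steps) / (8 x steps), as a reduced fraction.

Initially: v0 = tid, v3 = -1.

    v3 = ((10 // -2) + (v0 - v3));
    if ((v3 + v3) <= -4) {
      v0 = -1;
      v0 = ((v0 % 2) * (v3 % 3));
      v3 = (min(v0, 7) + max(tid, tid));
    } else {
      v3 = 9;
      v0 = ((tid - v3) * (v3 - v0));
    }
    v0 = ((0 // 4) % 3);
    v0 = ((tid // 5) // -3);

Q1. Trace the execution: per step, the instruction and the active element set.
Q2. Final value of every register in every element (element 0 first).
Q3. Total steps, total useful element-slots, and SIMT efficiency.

step 0: v3 <- ((10 // -2) + (v0 - v3)) {0,1,2,3,4,5,6,7}
step 1: eval ((v3 + v3) <= -4)       {0,1,2,3,4,5,6,7}
step 2: v0 <- -1                     {0,1,2}
step 3: v0 <- ((v0 % 2) * (v3 % 3))  {0,1,2}
step 4: v3 <- (min(v0, 7) + max(tid, tid)) {0,1,2}
step 5: v3 <- 9                      {3,4,5,6,7}
step 6: v0 <- ((tid - v3) * (v3 - v0)) {3,4,5,6,7}
step 7: v0 <- ((0 // 4) % 3)         {0,1,2,3,4,5,6,7}
step 8: v0 <- ((tid // 5) // -3)     {0,1,2,3,4,5,6,7}

Answer: 9 steps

v0: 0,0,0,0,0,-1,-1,-1
v3: 2,1,3,9,9,9,9,9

steps = 9; useful = 51; efficiency = 51/72 = 17/24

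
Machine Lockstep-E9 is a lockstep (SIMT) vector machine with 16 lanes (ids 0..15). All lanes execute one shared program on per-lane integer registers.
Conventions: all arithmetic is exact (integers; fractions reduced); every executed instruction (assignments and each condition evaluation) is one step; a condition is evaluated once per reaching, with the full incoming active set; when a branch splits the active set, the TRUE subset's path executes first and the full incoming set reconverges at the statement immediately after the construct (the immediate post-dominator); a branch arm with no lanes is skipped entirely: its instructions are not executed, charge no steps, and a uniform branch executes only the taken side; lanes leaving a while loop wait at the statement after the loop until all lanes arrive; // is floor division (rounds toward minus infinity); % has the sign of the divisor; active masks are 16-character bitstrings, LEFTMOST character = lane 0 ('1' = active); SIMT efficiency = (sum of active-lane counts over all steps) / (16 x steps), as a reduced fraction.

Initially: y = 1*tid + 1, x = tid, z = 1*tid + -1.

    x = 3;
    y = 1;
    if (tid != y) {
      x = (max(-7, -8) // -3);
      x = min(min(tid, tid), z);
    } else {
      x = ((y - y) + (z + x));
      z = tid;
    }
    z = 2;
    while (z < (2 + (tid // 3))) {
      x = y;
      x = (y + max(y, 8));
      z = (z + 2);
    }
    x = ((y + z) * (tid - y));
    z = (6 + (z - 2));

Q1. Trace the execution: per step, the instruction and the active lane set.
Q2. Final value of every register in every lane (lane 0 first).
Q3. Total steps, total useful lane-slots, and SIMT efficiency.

step 0: x <- 3                       1111111111111111
step 1: y <- 1                       1111111111111111
step 2: eval (tid != y)              1111111111111111
step 3: x <- (max(-7, -8) // -3)     1011111111111111
step 4: x <- min(min(tid, tid), z)   1011111111111111
step 5: x <- ((y - y) + (z + x))     0100000000000000
step 6: z <- tid                     0100000000000000
step 7: z <- 2                       1111111111111111
step 8: eval (z < (2 + (tid // 3)))  1111111111111111
step 9: x <- y                       0001111111111111
step 10: x <- (y + max(y, 8))         0001111111111111
step 11: z <- (z + 2)                 0001111111111111
step 12: eval (z < (2 + (tid // 3)))  0001111111111111
step 13: x <- y                       0000000001111111
step 14: x <- (y + max(y, 8))         0000000001111111
step 15: z <- (z + 2)                 0000000001111111
step 16: eval (z < (2 + (tid // 3)))  0000000001111111
step 17: x <- y                       0000000000000001
step 18: x <- (y + max(y, 8))         0000000000000001
step 19: z <- (z + 2)                 0000000000000001
step 20: eval (z < (2 + (tid // 3)))  0000000000000001
step 21: x <- ((y + z) * (tid - y))   1111111111111111
step 22: z <- (6 + (z - 2))           1111111111111111

Answer: 23 steps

y: 1,1,1,1,1,1,1,1,1,1,1,1,1,1,1,1
x: -3,0,3,10,15,20,25,30,35,56,63,70,77,84,91,126
z: 6,6,6,8,8,8,8,8,8,10,10,10,10,10,10,12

steps = 23; useful = 228; efficiency = 228/368 = 57/92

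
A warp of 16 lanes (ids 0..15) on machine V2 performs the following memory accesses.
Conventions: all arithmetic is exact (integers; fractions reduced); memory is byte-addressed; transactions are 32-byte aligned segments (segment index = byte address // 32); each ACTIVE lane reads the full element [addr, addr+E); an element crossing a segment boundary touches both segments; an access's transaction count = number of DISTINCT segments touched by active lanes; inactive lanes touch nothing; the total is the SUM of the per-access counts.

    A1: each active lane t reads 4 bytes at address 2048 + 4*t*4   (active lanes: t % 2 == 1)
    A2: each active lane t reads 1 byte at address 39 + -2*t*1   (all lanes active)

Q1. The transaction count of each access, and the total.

A1: 8 transactions
A2: 2 transactions

Answer: 8,2; total 10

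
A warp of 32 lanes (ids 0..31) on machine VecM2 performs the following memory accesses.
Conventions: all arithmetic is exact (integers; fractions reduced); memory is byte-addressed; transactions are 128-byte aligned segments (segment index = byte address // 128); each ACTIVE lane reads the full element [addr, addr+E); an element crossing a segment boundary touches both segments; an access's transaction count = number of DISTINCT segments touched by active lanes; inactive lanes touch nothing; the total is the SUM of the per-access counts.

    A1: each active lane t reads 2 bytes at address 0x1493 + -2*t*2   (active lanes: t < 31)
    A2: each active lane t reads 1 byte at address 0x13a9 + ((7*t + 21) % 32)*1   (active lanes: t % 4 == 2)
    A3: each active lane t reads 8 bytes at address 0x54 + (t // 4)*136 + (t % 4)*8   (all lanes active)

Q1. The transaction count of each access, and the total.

A1: 2 transactions
A2: 1 transaction
A3: 9 transactions

Answer: 2,1,9; total 12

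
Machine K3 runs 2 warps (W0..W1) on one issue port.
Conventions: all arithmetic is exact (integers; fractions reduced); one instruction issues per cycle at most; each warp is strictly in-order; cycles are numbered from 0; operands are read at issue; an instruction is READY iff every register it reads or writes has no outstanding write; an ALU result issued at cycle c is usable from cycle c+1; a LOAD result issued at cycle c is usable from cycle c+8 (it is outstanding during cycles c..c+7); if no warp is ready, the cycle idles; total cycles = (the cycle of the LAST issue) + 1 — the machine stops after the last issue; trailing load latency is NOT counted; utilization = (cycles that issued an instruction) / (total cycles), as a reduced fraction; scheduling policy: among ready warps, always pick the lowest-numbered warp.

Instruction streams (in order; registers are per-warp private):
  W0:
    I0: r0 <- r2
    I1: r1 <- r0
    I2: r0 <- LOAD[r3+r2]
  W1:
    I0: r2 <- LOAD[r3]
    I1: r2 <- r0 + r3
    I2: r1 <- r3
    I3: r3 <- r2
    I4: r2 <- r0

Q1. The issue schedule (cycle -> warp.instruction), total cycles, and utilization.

cycle 0: W0.I0
cycle 1: W0.I1
cycle 2: W0.I2
cycle 3: W1.I0
cycle 4: idle
cycle 5: idle
cycle 6: idle
cycle 7: idle
cycle 8: idle
cycle 9: idle
cycle 10: idle
cycle 11: W1.I1
cycle 12: W1.I2
cycle 13: W1.I3
cycle 14: W1.I4

Answer: 15 cycles, utilization 8/15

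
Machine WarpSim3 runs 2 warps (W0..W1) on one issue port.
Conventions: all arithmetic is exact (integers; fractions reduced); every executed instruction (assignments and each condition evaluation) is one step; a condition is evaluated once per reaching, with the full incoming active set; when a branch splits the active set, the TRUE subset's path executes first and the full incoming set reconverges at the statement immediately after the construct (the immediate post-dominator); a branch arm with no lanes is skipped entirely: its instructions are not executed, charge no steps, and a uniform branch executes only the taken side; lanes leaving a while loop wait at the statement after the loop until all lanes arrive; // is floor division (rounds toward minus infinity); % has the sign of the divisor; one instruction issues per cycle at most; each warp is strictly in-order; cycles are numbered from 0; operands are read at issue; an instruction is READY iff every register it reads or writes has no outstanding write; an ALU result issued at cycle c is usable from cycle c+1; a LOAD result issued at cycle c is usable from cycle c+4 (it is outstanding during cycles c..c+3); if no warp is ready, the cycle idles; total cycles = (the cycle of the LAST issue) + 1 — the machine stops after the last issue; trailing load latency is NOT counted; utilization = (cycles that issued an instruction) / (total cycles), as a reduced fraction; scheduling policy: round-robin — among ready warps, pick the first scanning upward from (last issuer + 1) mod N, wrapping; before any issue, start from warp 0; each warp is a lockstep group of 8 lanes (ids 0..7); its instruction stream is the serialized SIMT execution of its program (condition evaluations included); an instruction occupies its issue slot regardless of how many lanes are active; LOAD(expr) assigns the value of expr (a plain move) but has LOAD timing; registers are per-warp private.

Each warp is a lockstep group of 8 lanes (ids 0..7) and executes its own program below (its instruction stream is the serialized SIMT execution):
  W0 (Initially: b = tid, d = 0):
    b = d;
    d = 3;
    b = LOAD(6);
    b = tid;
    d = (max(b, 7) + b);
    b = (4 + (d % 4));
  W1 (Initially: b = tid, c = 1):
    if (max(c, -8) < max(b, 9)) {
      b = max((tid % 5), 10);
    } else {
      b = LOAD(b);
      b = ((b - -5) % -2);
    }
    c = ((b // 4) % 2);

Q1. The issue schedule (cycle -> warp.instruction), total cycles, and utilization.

cycle 0: W0.I0
cycle 1: W1.I0
cycle 2: W0.I1
cycle 3: W1.I1
cycle 4: W0.I2
cycle 5: W1.I2
cycle 6: idle
cycle 7: idle
cycle 8: W0.I3
cycle 9: W0.I4
cycle 10: W0.I5

Answer: 11 cycles, utilization 9/11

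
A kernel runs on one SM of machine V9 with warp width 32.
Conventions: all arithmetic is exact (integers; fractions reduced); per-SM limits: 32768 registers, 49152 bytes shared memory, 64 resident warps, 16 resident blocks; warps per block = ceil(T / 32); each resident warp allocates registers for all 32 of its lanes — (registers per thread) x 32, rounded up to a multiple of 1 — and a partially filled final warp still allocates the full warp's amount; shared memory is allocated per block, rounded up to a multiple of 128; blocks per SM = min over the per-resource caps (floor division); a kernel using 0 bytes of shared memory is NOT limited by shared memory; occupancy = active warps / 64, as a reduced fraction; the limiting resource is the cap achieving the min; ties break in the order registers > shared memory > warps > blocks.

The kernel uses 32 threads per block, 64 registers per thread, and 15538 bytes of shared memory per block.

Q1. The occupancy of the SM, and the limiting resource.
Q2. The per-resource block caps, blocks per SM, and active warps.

Answer: occupancy 3/64, limited by shared memory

registers: 16 blocks
shared memory: 3 blocks
warps: 64 blocks
blocks: 16 blocks

Answer: 3 blocks, 3 active warps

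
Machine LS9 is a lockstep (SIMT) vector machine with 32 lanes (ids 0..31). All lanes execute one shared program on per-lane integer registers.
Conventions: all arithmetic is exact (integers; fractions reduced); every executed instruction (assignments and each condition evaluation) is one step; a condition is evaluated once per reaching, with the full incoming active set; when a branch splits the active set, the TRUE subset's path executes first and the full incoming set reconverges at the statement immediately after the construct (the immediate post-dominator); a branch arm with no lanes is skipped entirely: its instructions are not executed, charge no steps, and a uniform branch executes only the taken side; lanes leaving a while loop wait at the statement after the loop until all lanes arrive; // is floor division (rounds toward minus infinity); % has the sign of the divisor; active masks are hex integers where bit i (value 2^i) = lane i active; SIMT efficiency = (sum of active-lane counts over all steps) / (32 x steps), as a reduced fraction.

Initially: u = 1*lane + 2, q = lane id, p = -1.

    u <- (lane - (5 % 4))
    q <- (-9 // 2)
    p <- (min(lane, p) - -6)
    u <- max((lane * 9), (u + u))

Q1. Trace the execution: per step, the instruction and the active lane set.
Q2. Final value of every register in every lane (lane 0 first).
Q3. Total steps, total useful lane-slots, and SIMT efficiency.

step 0: u <- (lane - (5 % 4))        0xffffffff
step 1: q <- (-9 // 2)               0xffffffff
step 2: p <- (min(lane, p) - -6)     0xffffffff
step 3: u <- max((lane * 9), (u + u)) 0xffffffff

Answer: 4 steps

u: 0,9,18,27,36,45,54,63,72,81,90,99,108,117,126,135,144,153,162,171,180,189,198,207,216,225,234,243,252,261,270,279
q: -5,-5,-5,-5,-5,-5,-5,-5,-5,-5,-5,-5,-5,-5,-5,-5,-5,-5,-5,-5,-5,-5,-5,-5,-5,-5,-5,-5,-5,-5,-5,-5
p: 5,5,5,5,5,5,5,5,5,5,5,5,5,5,5,5,5,5,5,5,5,5,5,5,5,5,5,5,5,5,5,5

steps = 4; useful = 128; efficiency = 128/128 = 1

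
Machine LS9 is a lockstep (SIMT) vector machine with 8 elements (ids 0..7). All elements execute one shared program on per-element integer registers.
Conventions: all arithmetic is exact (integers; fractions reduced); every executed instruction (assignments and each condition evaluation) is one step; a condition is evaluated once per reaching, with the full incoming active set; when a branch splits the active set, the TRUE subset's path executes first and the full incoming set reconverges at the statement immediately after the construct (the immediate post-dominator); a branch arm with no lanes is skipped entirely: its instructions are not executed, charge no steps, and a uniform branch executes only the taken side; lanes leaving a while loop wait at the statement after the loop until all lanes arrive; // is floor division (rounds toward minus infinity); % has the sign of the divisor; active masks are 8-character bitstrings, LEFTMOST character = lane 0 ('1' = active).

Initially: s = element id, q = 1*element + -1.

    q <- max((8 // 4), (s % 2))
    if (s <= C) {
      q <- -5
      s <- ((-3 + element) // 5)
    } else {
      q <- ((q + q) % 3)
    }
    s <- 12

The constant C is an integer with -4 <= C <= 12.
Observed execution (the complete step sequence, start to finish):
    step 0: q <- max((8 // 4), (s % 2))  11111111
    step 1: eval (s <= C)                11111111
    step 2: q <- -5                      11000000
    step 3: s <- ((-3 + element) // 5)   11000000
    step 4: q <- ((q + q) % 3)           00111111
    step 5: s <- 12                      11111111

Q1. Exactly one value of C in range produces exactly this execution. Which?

Answer: C = 1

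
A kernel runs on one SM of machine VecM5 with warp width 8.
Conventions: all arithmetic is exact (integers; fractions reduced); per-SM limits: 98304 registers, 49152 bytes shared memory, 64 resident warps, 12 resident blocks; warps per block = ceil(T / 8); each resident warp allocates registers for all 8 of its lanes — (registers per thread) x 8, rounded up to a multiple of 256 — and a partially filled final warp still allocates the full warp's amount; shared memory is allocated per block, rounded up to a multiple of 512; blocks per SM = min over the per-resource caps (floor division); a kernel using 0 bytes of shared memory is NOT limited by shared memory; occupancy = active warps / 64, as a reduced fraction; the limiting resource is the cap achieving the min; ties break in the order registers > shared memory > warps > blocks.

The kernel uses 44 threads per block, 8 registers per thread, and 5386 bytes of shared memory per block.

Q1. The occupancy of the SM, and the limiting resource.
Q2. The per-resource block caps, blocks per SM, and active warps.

Answer: occupancy 3/4, limited by shared memory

registers: 64 blocks
shared memory: 8 blocks
warps: 10 blocks
blocks: 12 blocks

Answer: 8 blocks, 48 active warps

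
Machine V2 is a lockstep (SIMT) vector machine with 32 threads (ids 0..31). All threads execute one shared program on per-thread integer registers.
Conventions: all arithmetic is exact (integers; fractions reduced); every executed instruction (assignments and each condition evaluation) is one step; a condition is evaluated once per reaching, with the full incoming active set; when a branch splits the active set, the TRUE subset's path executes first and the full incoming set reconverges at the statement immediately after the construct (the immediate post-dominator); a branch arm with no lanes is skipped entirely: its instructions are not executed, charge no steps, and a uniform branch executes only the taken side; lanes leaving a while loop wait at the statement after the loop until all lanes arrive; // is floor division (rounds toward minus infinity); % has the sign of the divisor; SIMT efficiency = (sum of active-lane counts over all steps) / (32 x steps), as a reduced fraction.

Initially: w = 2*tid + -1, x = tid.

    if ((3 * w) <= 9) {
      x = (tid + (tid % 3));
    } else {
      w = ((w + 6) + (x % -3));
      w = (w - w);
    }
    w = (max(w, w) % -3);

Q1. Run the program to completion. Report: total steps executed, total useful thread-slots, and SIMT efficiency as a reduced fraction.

Answer: 5 steps, 125 useful, 25/32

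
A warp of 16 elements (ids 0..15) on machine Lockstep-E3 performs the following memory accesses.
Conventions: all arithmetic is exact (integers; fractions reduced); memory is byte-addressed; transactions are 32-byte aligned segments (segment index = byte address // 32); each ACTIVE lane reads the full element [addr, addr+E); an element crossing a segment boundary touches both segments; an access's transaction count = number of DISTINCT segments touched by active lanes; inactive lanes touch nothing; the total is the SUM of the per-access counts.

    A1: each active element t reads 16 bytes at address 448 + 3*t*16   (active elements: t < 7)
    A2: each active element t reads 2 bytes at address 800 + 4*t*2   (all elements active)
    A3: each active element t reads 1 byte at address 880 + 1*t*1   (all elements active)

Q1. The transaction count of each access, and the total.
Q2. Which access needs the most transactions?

A1: 7 transactions
A2: 4 transactions
A3: 1 transaction

Answer: 7,4,1; total 12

Answer: A1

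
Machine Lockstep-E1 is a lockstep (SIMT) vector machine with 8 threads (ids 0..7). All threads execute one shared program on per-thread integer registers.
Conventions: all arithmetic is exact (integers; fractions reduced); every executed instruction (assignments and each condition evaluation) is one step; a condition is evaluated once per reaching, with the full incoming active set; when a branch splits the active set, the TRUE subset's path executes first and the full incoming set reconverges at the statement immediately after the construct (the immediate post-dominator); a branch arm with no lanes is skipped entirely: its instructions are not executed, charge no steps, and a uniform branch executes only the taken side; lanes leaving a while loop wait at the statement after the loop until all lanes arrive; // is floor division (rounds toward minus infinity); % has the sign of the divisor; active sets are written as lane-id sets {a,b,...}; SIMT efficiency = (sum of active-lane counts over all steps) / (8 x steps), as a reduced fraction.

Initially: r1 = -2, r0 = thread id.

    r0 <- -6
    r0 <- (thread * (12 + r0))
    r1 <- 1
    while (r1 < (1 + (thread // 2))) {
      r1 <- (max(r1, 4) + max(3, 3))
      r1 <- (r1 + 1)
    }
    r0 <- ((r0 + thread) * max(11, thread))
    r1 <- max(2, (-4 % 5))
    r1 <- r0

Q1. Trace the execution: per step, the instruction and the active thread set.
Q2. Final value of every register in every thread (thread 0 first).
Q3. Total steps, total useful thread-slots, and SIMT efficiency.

step 0: r0 <- -6                     {0,1,2,3,4,5,6,7}
step 1: r0 <- (thread * (12 + r0))   {0,1,2,3,4,5,6,7}
step 2: r1 <- 1                      {0,1,2,3,4,5,6,7}
step 3: eval (r1 < (1 + (thread // 2))) {0,1,2,3,4,5,6,7}
step 4: r1 <- (max(r1, 4) + max(3, 3)) {2,3,4,5,6,7}
step 5: r1 <- (r1 + 1)               {2,3,4,5,6,7}
step 6: eval (r1 < (1 + (thread // 2))) {2,3,4,5,6,7}
step 7: r0 <- ((r0 + thread) * max(11, thread)) {0,1,2,3,4,5,6,7}
step 8: r1 <- max(2, (-4 % 5))       {0,1,2,3,4,5,6,7}
step 9: r1 <- r0                     {0,1,2,3,4,5,6,7}

Answer: 10 steps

r1: 0,77,154,231,308,385,462,539
r0: 0,77,154,231,308,385,462,539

steps = 10; useful = 74; efficiency = 74/80 = 37/40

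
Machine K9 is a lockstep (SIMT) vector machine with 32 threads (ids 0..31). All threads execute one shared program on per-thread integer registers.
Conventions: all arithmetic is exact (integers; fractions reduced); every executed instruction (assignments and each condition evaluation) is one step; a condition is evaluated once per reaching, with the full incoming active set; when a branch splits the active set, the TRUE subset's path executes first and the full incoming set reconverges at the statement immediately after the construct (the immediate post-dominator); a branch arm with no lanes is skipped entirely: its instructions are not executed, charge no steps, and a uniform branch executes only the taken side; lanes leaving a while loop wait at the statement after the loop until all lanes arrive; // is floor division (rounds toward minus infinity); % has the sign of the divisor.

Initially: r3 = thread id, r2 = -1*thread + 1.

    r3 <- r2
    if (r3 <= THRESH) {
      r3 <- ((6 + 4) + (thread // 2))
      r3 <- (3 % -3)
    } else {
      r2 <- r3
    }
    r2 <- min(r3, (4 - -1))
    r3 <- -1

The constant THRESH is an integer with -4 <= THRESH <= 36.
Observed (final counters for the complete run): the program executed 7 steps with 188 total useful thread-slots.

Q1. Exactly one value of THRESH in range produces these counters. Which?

Answer: THRESH = -3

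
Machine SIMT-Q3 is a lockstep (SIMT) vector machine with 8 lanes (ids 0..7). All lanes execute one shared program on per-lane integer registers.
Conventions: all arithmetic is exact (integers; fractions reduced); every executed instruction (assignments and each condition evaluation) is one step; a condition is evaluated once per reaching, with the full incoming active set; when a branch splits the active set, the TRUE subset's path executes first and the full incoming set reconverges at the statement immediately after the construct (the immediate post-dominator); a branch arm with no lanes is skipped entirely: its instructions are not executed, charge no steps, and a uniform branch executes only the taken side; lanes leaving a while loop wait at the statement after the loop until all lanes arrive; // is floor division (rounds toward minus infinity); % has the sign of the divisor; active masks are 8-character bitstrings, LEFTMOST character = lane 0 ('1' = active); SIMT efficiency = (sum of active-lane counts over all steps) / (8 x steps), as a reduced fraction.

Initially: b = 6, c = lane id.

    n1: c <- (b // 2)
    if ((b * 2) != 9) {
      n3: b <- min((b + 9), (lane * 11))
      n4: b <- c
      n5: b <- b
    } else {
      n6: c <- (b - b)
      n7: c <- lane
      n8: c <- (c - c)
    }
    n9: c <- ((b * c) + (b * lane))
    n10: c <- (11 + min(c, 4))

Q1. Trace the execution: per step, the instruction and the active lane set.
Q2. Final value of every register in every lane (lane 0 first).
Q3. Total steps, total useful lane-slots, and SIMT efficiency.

step 0: c <- (b // 2)                11111111
step 1: eval ((b * 2) != 9)          11111111
step 2: b <- min((b + 9), (lane * 11)) 11111111
step 3: b <- c                       11111111
step 4: b <- b                       11111111
step 5: c <- ((b * c) + (b * lane))  11111111
step 6: c <- (11 + min(c, 4))        11111111

Answer: 7 steps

b: 3,3,3,3,3,3,3,3
c: 15,15,15,15,15,15,15,15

steps = 7; useful = 56; efficiency = 56/56 = 1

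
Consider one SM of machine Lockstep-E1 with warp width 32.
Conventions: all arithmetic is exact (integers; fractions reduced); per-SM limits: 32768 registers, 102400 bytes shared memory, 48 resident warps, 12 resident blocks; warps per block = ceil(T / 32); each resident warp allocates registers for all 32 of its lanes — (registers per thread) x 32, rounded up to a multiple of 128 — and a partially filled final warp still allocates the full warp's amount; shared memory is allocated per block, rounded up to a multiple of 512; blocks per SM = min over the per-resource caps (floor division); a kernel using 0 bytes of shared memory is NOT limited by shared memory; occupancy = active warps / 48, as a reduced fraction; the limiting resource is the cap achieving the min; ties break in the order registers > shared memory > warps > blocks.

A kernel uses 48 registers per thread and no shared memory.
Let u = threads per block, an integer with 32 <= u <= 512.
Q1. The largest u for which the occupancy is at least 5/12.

Answer: u = 320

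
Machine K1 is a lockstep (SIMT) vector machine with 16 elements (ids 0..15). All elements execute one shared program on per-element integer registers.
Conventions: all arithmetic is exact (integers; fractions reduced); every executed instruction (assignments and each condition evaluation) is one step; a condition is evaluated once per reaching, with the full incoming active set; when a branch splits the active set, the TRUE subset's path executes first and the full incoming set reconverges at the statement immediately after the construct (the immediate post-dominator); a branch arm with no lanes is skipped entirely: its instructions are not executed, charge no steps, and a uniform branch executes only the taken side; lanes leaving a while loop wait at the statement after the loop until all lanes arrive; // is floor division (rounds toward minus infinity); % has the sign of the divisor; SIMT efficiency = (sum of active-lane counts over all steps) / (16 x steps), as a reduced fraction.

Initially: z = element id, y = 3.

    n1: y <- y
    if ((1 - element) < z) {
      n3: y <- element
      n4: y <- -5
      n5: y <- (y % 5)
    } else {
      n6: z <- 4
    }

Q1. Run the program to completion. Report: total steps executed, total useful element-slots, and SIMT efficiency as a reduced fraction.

Answer: 6 steps, 78 useful, 13/16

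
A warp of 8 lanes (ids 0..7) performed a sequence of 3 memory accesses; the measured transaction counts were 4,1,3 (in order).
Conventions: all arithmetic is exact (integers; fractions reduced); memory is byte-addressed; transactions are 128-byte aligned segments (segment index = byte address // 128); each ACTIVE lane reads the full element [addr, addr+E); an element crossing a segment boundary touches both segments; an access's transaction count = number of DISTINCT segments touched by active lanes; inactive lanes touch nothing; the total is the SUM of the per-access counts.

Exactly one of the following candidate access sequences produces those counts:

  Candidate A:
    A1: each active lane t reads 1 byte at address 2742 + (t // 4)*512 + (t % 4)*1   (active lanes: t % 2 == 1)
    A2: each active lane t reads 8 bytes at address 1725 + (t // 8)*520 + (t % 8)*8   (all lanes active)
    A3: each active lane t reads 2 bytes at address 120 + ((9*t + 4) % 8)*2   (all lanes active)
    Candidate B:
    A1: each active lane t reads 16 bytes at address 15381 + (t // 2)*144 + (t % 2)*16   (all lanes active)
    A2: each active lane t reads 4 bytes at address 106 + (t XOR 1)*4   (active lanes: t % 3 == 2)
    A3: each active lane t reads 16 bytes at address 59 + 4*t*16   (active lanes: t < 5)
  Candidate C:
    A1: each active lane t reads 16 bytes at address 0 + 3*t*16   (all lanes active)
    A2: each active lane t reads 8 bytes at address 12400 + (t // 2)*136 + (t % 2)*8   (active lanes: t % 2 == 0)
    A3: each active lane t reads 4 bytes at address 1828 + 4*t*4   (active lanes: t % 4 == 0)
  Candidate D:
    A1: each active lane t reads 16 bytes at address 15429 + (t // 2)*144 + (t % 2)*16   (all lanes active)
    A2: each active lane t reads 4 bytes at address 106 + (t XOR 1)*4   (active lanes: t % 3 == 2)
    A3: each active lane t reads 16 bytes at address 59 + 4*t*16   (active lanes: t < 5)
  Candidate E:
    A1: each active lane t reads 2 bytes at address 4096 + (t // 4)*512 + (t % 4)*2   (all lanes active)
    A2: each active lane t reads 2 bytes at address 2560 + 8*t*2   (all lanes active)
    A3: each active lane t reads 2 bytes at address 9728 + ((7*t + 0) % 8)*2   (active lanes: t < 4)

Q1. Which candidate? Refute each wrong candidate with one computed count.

A: A1 gives 2 transactions, not 4
C: A1 gives 3 transactions, not 4
D: A1 gives 5 transactions, not 4
E: A1 gives 2 transactions, not 4
B: all counts match (4,1,3)

Answer: B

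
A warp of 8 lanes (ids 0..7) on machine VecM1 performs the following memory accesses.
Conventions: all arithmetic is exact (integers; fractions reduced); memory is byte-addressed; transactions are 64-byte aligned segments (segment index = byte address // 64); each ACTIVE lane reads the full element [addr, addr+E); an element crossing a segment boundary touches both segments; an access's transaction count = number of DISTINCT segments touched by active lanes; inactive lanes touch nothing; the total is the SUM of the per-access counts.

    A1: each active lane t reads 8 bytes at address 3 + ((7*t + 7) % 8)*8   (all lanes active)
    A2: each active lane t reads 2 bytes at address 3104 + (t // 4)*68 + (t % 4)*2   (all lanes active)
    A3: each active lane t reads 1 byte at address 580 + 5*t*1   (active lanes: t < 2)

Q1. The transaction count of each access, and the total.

A1: 2 transactions
A2: 2 transactions
A3: 1 transaction

Answer: 2,2,1; total 5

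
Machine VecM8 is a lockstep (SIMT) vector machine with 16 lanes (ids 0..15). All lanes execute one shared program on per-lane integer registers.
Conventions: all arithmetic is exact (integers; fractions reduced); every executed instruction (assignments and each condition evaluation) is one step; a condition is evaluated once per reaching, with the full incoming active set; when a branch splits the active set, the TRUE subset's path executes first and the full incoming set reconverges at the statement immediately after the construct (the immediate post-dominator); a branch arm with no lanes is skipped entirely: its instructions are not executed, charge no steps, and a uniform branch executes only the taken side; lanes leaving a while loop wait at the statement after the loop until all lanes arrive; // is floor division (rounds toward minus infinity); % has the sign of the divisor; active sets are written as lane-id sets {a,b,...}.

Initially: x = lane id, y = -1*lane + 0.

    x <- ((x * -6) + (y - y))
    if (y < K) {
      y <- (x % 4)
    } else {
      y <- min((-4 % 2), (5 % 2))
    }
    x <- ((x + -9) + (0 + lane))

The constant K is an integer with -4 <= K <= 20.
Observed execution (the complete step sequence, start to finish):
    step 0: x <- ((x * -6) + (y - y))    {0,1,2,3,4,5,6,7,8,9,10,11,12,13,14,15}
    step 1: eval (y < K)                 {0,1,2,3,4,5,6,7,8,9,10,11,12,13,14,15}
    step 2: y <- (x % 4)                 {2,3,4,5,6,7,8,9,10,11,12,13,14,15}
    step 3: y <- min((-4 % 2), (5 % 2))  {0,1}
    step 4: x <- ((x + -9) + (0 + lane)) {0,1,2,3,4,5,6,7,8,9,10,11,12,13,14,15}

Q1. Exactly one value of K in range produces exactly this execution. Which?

Answer: K = -1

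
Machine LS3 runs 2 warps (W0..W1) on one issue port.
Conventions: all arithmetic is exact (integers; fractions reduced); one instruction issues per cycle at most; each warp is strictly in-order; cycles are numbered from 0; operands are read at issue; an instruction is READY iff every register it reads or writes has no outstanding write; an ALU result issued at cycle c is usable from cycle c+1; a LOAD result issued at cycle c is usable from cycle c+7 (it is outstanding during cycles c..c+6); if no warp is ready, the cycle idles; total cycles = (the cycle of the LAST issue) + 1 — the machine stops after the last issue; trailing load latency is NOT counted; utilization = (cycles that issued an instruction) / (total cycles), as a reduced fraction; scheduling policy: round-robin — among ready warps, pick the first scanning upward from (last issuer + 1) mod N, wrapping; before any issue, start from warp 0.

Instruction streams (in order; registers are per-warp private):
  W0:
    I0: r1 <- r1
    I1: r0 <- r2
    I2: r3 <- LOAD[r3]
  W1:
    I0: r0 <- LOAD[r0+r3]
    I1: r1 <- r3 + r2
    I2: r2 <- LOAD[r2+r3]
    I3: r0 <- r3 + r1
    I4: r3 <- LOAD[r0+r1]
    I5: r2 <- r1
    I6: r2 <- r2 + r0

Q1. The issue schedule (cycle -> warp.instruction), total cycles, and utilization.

cycle 0: W0.I0
cycle 1: W1.I0
cycle 2: W0.I1
cycle 3: W1.I1
cycle 4: W0.I2
cycle 5: W1.I2
cycle 6: idle
cycle 7: idle
cycle 8: W1.I3
cycle 9: W1.I4
cycle 10: idle
cycle 11: idle
cycle 12: W1.I5
cycle 13: W1.I6

Answer: 14 cycles, utilization 5/7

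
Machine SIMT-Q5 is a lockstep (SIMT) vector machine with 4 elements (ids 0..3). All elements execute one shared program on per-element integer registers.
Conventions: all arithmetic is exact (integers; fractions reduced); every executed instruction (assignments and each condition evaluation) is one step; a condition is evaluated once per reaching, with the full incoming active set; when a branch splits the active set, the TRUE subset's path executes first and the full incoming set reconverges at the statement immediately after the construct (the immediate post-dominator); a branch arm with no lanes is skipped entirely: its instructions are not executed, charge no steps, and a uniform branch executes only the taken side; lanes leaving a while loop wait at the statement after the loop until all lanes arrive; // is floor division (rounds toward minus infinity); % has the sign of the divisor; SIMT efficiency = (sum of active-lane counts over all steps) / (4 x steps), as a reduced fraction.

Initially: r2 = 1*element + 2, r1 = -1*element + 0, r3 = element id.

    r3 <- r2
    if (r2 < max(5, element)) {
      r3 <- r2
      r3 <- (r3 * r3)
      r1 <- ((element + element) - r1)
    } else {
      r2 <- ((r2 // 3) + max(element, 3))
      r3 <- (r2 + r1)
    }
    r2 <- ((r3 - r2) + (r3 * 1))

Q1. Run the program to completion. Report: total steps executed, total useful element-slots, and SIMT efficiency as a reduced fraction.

Answer: 8 steps, 23 useful, 23/32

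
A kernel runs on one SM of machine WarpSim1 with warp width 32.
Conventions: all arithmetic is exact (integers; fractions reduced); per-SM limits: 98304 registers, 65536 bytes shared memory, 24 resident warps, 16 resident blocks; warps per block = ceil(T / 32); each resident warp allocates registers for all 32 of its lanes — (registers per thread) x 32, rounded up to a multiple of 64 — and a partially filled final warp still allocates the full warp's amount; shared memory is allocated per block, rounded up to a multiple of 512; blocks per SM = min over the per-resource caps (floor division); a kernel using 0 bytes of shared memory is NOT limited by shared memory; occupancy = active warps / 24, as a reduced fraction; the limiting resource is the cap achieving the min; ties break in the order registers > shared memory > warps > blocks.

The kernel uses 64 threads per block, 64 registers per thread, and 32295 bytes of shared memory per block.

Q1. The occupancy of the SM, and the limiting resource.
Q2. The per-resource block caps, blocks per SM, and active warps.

Answer: occupancy 1/6, limited by shared memory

registers: 24 blocks
shared memory: 2 blocks
warps: 12 blocks
blocks: 16 blocks

Answer: 2 blocks, 4 active warps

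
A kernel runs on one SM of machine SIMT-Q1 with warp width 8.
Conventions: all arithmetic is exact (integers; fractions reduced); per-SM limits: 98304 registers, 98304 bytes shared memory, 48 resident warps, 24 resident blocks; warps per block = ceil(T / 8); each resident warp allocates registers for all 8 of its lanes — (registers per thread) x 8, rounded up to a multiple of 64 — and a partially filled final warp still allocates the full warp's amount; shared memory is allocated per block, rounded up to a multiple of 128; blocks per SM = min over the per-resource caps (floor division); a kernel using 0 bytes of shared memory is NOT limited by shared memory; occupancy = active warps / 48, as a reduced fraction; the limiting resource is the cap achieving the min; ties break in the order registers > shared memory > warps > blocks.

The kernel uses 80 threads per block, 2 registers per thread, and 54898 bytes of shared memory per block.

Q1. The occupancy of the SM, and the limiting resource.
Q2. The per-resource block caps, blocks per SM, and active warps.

Answer: occupancy 5/24, limited by shared memory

registers: 153 blocks
shared memory: 1 block
warps: 4 blocks
blocks: 24 blocks

Answer: 1 block, 10 active warps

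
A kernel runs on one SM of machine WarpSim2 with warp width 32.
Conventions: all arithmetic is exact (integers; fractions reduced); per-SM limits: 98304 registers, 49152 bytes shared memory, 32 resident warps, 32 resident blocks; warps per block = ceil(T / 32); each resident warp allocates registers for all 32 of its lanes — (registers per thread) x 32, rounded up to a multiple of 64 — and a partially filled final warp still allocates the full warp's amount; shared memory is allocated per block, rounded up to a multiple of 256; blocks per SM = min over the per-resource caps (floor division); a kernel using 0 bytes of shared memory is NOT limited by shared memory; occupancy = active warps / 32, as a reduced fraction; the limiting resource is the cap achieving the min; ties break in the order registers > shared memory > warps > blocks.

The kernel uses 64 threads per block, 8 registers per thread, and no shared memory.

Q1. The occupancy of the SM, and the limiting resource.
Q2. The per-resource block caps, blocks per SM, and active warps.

Answer: occupancy 1, limited by warps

registers: 192 blocks
shared memory: no limit (kernel uses none)
warps: 16 blocks
blocks: 32 blocks

Answer: 16 blocks, 32 active warps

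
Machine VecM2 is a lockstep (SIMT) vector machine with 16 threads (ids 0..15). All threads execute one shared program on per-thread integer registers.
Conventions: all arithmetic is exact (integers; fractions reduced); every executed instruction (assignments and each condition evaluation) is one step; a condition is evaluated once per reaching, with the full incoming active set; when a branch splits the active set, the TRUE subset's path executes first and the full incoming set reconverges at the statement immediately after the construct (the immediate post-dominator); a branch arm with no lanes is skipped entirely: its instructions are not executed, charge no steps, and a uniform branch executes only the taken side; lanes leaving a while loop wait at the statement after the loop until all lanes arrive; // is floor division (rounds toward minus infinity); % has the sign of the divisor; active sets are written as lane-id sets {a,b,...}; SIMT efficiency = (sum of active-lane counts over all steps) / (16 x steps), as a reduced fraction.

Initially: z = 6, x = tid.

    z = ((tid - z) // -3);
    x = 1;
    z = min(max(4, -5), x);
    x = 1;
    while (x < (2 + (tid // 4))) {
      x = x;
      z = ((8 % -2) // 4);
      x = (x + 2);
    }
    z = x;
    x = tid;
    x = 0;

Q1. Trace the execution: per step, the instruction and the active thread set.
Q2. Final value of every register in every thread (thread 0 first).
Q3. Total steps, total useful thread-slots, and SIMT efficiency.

step 0: z <- ((tid - z) // -3)       {0,1,2,3,4,5,6,7,8,9,10,11,12,13,14,15}
step 1: x <- 1                       {0,1,2,3,4,5,6,7,8,9,10,11,12,13,14,15}
step 2: z <- min(max(4, -5), x)      {0,1,2,3,4,5,6,7,8,9,10,11,12,13,14,15}
step 3: x <- 1                       {0,1,2,3,4,5,6,7,8,9,10,11,12,13,14,15}
step 4: eval (x < (2 + (tid // 4)))  {0,1,2,3,4,5,6,7,8,9,10,11,12,13,14,15}
step 5: x <- x                       {0,1,2,3,4,5,6,7,8,9,10,11,12,13,14,15}
step 6: z <- ((8 % -2) // 4)         {0,1,2,3,4,5,6,7,8,9,10,11,12,13,14,15}
step 7: x <- (x + 2)                 {0,1,2,3,4,5,6,7,8,9,10,11,12,13,14,15}
step 8: eval (x < (2 + (tid // 4)))  {0,1,2,3,4,5,6,7,8,9,10,11,12,13,14,15}
step 9: x <- x                       {8,9,10,11,12,13,14,15}
step 10: z <- ((8 % -2) // 4)         {8,9,10,11,12,13,14,15}
step 11: x <- (x + 2)                 {8,9,10,11,12,13,14,15}
step 12: eval (x < (2 + (tid // 4)))  {8,9,10,11,12,13,14,15}
step 13: z <- x                       {0,1,2,3,4,5,6,7,8,9,10,11,12,13,14,15}
step 14: x <- tid                     {0,1,2,3,4,5,6,7,8,9,10,11,12,13,14,15}
step 15: x <- 0                       {0,1,2,3,4,5,6,7,8,9,10,11,12,13,14,15}

Answer: 16 steps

z: 3,3,3,3,3,3,3,3,5,5,5,5,5,5,5,5
x: 0,0,0,0,0,0,0,0,0,0,0,0,0,0,0,0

steps = 16; useful = 224; efficiency = 224/256 = 7/8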